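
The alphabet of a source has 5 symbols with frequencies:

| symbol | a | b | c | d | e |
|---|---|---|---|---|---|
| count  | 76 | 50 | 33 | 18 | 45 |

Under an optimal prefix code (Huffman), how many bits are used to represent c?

Build the tree from the bottom:
combine d(18), c(33) → 51
combine e(45), b(50) → 95
combine 51, a(76) → 127
combine 95, 127 → 222
c's leaf is at depth 3, giving a 3-bit codeword.

3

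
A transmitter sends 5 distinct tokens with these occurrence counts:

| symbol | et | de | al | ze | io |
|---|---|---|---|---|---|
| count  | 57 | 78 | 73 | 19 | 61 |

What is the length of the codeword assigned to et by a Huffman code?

Repeatedly merge the two smallest:
ze(19) + et(57) → 76
io(61) + al(73) → 134
76 + de(78) → 154
134 + 154 → 288
et's leaf is at depth 3, giving a 3-bit codeword.

3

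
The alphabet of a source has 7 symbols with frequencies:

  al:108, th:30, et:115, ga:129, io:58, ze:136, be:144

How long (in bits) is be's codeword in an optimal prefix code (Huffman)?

2

Build the tree from the bottom:
merge th(30) and io(58): 88
merge 88 and al(108): 196
merge et(115) and ga(129): 244
merge ze(136) and be(144): 280
merge 196 and 244: 440
merge 280 and 440: 720
be's leaf is at depth 2, giving a 2-bit codeword.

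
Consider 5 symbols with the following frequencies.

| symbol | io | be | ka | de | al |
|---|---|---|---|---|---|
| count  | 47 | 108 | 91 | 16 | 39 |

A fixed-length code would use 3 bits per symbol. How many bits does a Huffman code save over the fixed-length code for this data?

252

Fixed-length: 3 bits × 301 symbols = 903 bits.
Huffman merges:
merge de(16) and al(39): 55
merge io(47) and 55: 102
merge ka(91) and 102: 193
merge be(108) and 193: 301
Huffman total = 55 + 102 + 193 + 301 = 651 bits.
Saving = 903 − 651 = 252 bits.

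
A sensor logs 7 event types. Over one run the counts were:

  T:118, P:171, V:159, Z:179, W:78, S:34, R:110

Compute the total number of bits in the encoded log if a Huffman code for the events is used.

2309

Merge the two smallest weights repeatedly:
S(34) + W(78) → 112
R(110) + 112 → 222
T(118) + V(159) → 277
P(171) + Z(179) → 350
222 + 277 → 499
350 + 499 → 849
The encoded length is the sum of every internal node's weight: 112 + 222 + 277 + 350 + 499 + 849 = 2309 bits.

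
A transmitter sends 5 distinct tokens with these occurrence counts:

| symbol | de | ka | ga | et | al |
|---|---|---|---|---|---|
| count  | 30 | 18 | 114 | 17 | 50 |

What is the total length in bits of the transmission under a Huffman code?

444

Build the Huffman tree bottom-up:
et(17) + ka(18) → 35
de(30) + 35 → 65
al(50) + 65 → 115
ga(114) + 115 → 229
The encoded length is the sum of every internal node's weight: 35 + 65 + 115 + 229 = 444 bits.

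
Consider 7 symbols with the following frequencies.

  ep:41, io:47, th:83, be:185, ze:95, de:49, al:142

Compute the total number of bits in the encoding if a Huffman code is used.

1687

Build the Huffman tree bottom-up:
ep(41) + io(47) → 88
de(49) + th(83) → 132
88 + ze(95) → 183
132 + al(142) → 274
183 + be(185) → 368
274 + 368 → 642
Each symbol's bit-cost is frequency × depth; summing gives 1687 bits (equivalently 88 + 132 + 183 + 274 + 368 + 642).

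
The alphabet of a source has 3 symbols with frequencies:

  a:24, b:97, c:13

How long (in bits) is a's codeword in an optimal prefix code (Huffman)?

2

Repeatedly merge the two smallest:
combine c(13), a(24) → 37
combine 37, b(97) → 134
a sits 2 levels below the root, so its codeword is 2 bits.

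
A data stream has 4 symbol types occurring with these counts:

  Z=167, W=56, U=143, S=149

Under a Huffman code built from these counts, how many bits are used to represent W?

2

Build the tree from the bottom:
merge W(56) and U(143): 199
merge S(149) and Z(167): 316
merge 199 and 316: 515
The subtree containing W is merged 2 times, so code length = 2.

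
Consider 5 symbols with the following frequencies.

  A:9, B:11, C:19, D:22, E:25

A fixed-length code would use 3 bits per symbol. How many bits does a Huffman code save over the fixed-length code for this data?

Fixed-length: 3 bits × 86 symbols = 258 bits.
Huffman merges:
A(9) + B(11) → 20
C(19) + 20 → 39
D(22) + E(25) → 47
39 + 47 → 86
Huffman total = 20 + 39 + 47 + 86 = 192 bits.
Saving = 258 − 192 = 66 bits.

66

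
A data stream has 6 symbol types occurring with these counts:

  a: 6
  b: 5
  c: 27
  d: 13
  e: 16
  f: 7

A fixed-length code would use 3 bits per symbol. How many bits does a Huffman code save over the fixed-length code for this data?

Fixed-length: 3 bits × 74 symbols = 222 bits.
Huffman merges:
merge b(5) and a(6): 11
merge f(7) and 11: 18
merge d(13) and e(16): 29
merge 18 and c(27): 45
merge 29 and 45: 74
Huffman total = 11 + 18 + 29 + 45 + 74 = 177 bits.
Saving = 222 − 177 = 45 bits.

45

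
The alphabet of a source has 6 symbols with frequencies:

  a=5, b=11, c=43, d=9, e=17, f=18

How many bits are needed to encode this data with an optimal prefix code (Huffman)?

237

Greedily combine the two least-frequent nodes:
merge a(5) and d(9): 14
merge b(11) and 14: 25
merge e(17) and f(18): 35
merge 25 and 35: 60
merge c(43) and 60: 103
The encoded length is the sum of every internal node's weight: 14 + 25 + 35 + 60 + 103 = 237 bits.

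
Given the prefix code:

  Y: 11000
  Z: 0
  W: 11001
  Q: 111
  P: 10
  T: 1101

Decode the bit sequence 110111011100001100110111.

Read left to right; each codeword is recognised as soon as it completes (prefix code):
  1101→T | 1101→T | 11000→Y | 0→Z | 11001→W | 10→P | 111→Q
Decoded message: TTYZWPQ

TTYZWPQ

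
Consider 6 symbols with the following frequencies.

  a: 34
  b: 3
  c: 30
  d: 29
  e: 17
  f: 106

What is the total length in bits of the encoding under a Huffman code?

Merge the two smallest weights repeatedly:
combine b(3), e(17) → 20
combine 20, d(29) → 49
combine c(30), a(34) → 64
combine 49, 64 → 113
combine f(106), 113 → 219
Each symbol's bit-cost is frequency × depth; summing gives 465 bits (equivalently 20 + 49 + 64 + 113 + 219).

465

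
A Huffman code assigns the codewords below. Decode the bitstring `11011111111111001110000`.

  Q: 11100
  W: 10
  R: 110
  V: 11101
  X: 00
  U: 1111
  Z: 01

RUUQQX

Read left to right; each codeword is recognised as soon as it completes (prefix code):
  110→R | 1111→U | 1111→U | 11100→Q | 11100→Q | 00→X
Decoded message: RUUQQX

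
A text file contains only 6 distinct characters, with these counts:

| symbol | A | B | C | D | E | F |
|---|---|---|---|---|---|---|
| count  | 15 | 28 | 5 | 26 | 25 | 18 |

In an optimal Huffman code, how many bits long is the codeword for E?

Huffman merges, smallest pair first:
combine C(5), A(15) → 20
combine F(18), 20 → 38
combine E(25), D(26) → 51
combine B(28), 38 → 66
combine 51, 66 → 117
E's leaf is at depth 2, giving a 2-bit codeword.

2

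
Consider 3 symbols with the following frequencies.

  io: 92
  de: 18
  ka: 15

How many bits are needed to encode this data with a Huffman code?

Merge the two smallest weights repeatedly:
merge ka(15) and de(18): 33
merge 33 and io(92): 125
Each symbol's bit-cost is frequency × depth; summing gives 158 bits (equivalently 33 + 125).

158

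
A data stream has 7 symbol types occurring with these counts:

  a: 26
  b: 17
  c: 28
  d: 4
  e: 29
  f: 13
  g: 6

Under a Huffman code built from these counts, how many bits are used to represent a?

Build the tree from the bottom:
merge d(4) and g(6): 10
merge 10 and f(13): 23
merge b(17) and 23: 40
merge a(26) and c(28): 54
merge e(29) and 40: 69
merge 54 and 69: 123
The subtree containing a is merged 2 times, so code length = 2.

2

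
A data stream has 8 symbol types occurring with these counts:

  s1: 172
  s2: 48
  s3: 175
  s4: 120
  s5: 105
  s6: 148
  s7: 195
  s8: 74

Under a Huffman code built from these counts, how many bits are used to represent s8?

4

Huffman merges, smallest pair first:
s2(48) + s8(74) → 122
s5(105) + s4(120) → 225
122 + s6(148) → 270
s1(172) + s3(175) → 347
s7(195) + 225 → 420
270 + 347 → 617
420 + 617 → 1037
s8's leaf is at depth 4, giving a 4-bit codeword.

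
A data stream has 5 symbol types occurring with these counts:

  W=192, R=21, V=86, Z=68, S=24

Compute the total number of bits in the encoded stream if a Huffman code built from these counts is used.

Greedily combine the two least-frequent nodes:
R(21) + S(24) → 45
45 + Z(68) → 113
V(86) + 113 → 199
W(192) + 199 → 391
Total encoded bits = sum of merged weights = 45 + 113 + 199 + 391 = 748.

748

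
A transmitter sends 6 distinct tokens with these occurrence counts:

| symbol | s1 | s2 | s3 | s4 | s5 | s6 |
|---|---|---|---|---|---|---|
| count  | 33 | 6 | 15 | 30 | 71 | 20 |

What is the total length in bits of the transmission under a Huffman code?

404

Greedily combine the two least-frequent nodes:
s2(6) + s3(15) → 21
s6(20) + 21 → 41
s4(30) + s1(33) → 63
41 + 63 → 104
s5(71) + 104 → 175
Each symbol's bit-cost is frequency × depth; summing gives 404 bits (equivalently 21 + 41 + 63 + 104 + 175).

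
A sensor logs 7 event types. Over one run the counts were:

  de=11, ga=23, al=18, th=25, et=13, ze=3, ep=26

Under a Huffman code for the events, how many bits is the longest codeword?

4

Merge the two lowest-weight nodes at each step:
combine ze(3), de(11) → 14
combine et(13), 14 → 27
combine al(18), ga(23) → 41
combine th(25), ep(26) → 51
combine 27, 41 → 68
combine 51, 68 → 119
The first pair merged (ze, de) ends up deepest, at depth 4.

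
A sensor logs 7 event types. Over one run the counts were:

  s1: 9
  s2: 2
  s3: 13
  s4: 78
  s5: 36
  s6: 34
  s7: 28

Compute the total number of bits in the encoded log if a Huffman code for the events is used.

Merge the two smallest weights repeatedly:
combine s2(2), s1(9) → 11
combine 11, s3(13) → 24
combine 24, s7(28) → 52
combine s6(34), s5(36) → 70
combine 52, 70 → 122
combine s4(78), 122 → 200
Total encoded bits = sum of merged weights = 11 + 24 + 52 + 70 + 122 + 200 = 479.

479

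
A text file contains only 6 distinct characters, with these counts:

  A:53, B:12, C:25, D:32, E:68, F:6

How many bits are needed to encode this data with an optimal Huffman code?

453

Build the Huffman tree bottom-up:
F(6) + B(12) → 18
18 + C(25) → 43
D(32) + 43 → 75
A(53) + E(68) → 121
75 + 121 → 196
The encoded length is the sum of every internal node's weight: 18 + 43 + 75 + 121 + 196 = 453 bits.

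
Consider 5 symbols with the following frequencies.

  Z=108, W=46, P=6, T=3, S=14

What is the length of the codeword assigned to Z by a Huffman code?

1

Repeatedly merge the two smallest:
merge T(3) and P(6): 9
merge 9 and S(14): 23
merge 23 and W(46): 69
merge 69 and Z(108): 177
Z is merged only at the final step, so code length = 1.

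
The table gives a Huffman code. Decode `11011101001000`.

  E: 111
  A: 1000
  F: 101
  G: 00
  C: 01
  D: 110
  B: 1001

Read left to right; each codeword is recognised as soon as it completes (prefix code):
  110→D | 111→E | 01→C | 00→G | 1000→A
Decoded message: DECGA

DECGA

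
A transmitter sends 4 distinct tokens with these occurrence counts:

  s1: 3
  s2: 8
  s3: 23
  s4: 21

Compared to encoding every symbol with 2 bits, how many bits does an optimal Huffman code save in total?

Fixed-length: 2 bits × 55 symbols = 110 bits.
Huffman merges:
s1(3) + s2(8) → 11
11 + s4(21) → 32
s3(23) + 32 → 55
Huffman total = 11 + 32 + 55 = 98 bits.
Saving = 110 − 98 = 12 bits.

12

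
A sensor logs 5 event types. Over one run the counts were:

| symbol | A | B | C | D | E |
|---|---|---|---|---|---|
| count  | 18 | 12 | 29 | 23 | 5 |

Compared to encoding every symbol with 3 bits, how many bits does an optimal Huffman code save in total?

70

Fixed-length: 3 bits × 87 symbols = 261 bits.
Huffman merges:
E(5) + B(12) → 17
17 + A(18) → 35
D(23) + C(29) → 52
35 + 52 → 87
Huffman total = 17 + 35 + 52 + 87 = 191 bits.
Saving = 261 − 191 = 70 bits.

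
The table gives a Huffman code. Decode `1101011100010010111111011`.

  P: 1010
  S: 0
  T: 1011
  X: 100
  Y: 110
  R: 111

YTXSXTRT

Read left to right; each codeword is recognised as soon as it completes (prefix code):
  110→Y | 1011→T | 100→X | 0→S | 100→X | 1011→T | 111→R | 1011→T
Decoded message: YTXSXTRT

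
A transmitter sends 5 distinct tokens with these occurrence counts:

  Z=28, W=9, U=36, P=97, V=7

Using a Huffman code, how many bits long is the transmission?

317

Greedily combine the two least-frequent nodes:
V(7) + W(9) → 16
16 + Z(28) → 44
U(36) + 44 → 80
80 + P(97) → 177
Each symbol's bit-cost is frequency × depth; summing gives 317 bits (equivalently 16 + 44 + 80 + 177).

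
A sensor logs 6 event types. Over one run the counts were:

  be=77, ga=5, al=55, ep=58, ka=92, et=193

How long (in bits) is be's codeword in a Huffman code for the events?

Repeatedly merge the two smallest:
combine ga(5), al(55) → 60
combine ep(58), 60 → 118
combine be(77), ka(92) → 169
combine 118, 169 → 287
combine et(193), 287 → 480
The subtree containing be is merged 3 times, so code length = 3.

3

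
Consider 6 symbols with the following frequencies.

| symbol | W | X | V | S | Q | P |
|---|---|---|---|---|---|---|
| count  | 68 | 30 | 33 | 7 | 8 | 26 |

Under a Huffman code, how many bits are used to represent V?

3

Repeatedly merge the two smallest:
merge S(7) and Q(8): 15
merge 15 and P(26): 41
merge X(30) and V(33): 63
merge 41 and 63: 104
merge W(68) and 104: 172
V sits 3 levels below the root, so its codeword is 3 bits.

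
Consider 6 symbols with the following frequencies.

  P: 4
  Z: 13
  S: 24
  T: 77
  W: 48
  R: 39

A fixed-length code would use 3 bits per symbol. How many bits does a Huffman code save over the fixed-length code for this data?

Fixed-length: 3 bits × 205 symbols = 615 bits.
Huffman merges:
P(4) + Z(13) → 17
17 + S(24) → 41
R(39) + 41 → 80
W(48) + T(77) → 125
80 + 125 → 205
Huffman total = 17 + 41 + 80 + 125 + 205 = 468 bits.
Saving = 615 − 468 = 147 bits.

147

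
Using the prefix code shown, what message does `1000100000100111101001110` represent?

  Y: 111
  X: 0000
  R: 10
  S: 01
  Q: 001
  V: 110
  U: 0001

RQXSQYSQV

Read left to right; each codeword is recognised as soon as it completes (prefix code):
  10→R | 001→Q | 0000→X | 01→S | 001→Q | 111→Y | 01→S | 001→Q | 110→V
Decoded message: RQXSQYSQV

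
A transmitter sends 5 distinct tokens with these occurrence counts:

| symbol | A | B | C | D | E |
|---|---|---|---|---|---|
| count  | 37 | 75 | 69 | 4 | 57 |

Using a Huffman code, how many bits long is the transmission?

525

Merge the two smallest weights repeatedly:
merge D(4) and A(37): 41
merge 41 and E(57): 98
merge C(69) and B(75): 144
merge 98 and 144: 242
Total encoded bits = sum of merged weights = 41 + 98 + 144 + 242 = 525.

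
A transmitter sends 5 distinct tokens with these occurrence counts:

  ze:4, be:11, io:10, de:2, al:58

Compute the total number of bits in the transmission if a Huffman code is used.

134

Build the Huffman tree bottom-up:
merge de(2) and ze(4): 6
merge 6 and io(10): 16
merge be(11) and 16: 27
merge 27 and al(58): 85
Total encoded bits = sum of merged weights = 6 + 16 + 27 + 85 = 134.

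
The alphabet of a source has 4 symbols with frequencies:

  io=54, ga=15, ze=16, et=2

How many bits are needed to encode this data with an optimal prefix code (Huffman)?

137

Build the Huffman tree bottom-up:
merge et(2) and ga(15): 17
merge ze(16) and 17: 33
merge 33 and io(54): 87
Total encoded bits = sum of merged weights = 17 + 33 + 87 = 137.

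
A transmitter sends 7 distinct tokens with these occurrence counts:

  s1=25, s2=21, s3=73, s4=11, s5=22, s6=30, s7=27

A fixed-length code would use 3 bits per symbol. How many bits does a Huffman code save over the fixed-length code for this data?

Fixed-length: 3 bits × 209 symbols = 627 bits.
Huffman merges:
s4(11) + s2(21) → 32
s5(22) + s1(25) → 47
s7(27) + s6(30) → 57
32 + 47 → 79
57 + s3(73) → 130
79 + 130 → 209
Huffman total = 32 + 47 + 57 + 79 + 130 + 209 = 554 bits.
Saving = 627 − 554 = 73 bits.

73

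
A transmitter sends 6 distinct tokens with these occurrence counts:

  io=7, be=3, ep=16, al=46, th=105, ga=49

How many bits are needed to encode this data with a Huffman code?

Merge the two smallest weights repeatedly:
combine be(3), io(7) → 10
combine 10, ep(16) → 26
combine 26, al(46) → 72
combine ga(49), 72 → 121
combine th(105), 121 → 226
Each symbol's bit-cost is frequency × depth; summing gives 455 bits (equivalently 10 + 26 + 72 + 121 + 226).

455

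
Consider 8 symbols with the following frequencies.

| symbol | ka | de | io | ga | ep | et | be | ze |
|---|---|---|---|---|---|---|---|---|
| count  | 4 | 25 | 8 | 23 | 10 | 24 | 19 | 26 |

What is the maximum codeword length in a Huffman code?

5

Merge the two lowest-weight nodes at each step:
combine ka(4), io(8) → 12
combine ep(10), 12 → 22
combine be(19), 22 → 41
combine ga(23), et(24) → 47
combine de(25), ze(26) → 51
combine 41, 47 → 88
combine 51, 88 → 139
Maximum depth reached is 5.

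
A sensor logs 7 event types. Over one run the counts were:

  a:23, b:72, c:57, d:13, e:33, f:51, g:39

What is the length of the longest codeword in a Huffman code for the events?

4

Merge the two lowest-weight nodes at each step:
d(13) + a(23) → 36
e(33) + 36 → 69
g(39) + f(51) → 90
c(57) + 69 → 126
b(72) + 90 → 162
126 + 162 → 288
The first pair merged (d, a) ends up deepest, at depth 4.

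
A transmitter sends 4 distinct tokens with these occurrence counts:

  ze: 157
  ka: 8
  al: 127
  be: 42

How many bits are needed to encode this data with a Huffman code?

561

Greedily combine the two least-frequent nodes:
combine ka(8), be(42) → 50
combine 50, al(127) → 177
combine ze(157), 177 → 334
Total encoded bits = sum of merged weights = 50 + 177 + 334 = 561.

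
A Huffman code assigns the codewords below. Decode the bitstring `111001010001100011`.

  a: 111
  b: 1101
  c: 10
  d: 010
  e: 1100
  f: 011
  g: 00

agccgef

Read left to right; each codeword is recognised as soon as it completes (prefix code):
  111→a | 00→g | 10→c | 10→c | 00→g | 1100→e | 011→f
Decoded message: agccgef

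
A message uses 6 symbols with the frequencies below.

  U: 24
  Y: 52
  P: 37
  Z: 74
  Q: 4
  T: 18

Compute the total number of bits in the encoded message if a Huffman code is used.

486

Merge the two smallest weights repeatedly:
combine Q(4), T(18) → 22
combine 22, U(24) → 46
combine P(37), 46 → 83
combine Y(52), Z(74) → 126
combine 83, 126 → 209
Each symbol's bit-cost is frequency × depth; summing gives 486 bits (equivalently 22 + 46 + 83 + 126 + 209).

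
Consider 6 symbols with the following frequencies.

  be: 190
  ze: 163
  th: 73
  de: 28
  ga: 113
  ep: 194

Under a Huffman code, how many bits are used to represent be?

Build the tree from the bottom:
merge de(28) and th(73): 101
merge 101 and ga(113): 214
merge ze(163) and be(190): 353
merge ep(194) and 214: 408
merge 353 and 408: 761
The subtree containing be is merged 2 times, so code length = 2.

2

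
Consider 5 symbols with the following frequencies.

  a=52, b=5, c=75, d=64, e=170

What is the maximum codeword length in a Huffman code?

4

Merge the two lowest-weight nodes at each step:
merge b(5) and a(52): 57
merge 57 and d(64): 121
merge c(75) and 121: 196
merge e(170) and 196: 366
The rarest symbols sit at the bottom; the longest codeword is 4 bits.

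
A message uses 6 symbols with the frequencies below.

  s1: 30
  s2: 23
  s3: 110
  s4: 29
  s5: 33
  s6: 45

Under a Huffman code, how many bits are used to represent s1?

3

Huffman merges, smallest pair first:
s2(23) + s4(29) → 52
s1(30) + s5(33) → 63
s6(45) + 52 → 97
63 + 97 → 160
s3(110) + 160 → 270
s1's leaf is at depth 3, giving a 3-bit codeword.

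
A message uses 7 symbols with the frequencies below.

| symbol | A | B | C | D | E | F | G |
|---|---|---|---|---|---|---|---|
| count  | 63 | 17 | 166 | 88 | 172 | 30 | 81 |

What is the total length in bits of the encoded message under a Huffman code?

1560

Build the Huffman tree bottom-up:
B(17) + F(30) → 47
47 + A(63) → 110
G(81) + D(88) → 169
110 + C(166) → 276
169 + E(172) → 341
276 + 341 → 617
Total encoded bits = sum of merged weights = 47 + 110 + 169 + 276 + 341 + 617 = 1560.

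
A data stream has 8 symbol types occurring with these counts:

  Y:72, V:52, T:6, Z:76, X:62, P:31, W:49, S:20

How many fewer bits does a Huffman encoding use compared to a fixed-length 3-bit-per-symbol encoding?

65

Fixed-length: 3 bits × 368 symbols = 1104 bits.
Huffman merges:
T(6) + S(20) → 26
26 + P(31) → 57
W(49) + V(52) → 101
57 + X(62) → 119
Y(72) + Z(76) → 148
101 + 119 → 220
148 + 220 → 368
Huffman total = 26 + 57 + 101 + 119 + 148 + 220 + 368 = 1039 bits.
Saving = 1104 − 1039 = 65 bits.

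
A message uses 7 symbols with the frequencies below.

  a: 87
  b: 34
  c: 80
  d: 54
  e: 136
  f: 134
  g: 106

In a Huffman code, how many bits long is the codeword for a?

3

Build the tree from the bottom:
merge b(34) and d(54): 88
merge c(80) and a(87): 167
merge 88 and g(106): 194
merge f(134) and e(136): 270
merge 167 and 194: 361
merge 270 and 361: 631
a sits 3 levels below the root, so its codeword is 3 bits.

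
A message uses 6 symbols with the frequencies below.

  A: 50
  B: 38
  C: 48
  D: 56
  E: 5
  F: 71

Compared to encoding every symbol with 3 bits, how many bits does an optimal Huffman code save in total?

Fixed-length: 3 bits × 268 symbols = 804 bits.
Huffman merges:
E(5) + B(38) → 43
43 + C(48) → 91
A(50) + D(56) → 106
F(71) + 91 → 162
106 + 162 → 268
Huffman total = 43 + 91 + 106 + 162 + 268 = 670 bits.
Saving = 804 − 670 = 134 bits.

134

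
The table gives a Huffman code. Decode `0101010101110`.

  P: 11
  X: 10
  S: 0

SXXXXPX

Read left to right; each codeword is recognised as soon as it completes (prefix code):
  0→S | 10→X | 10→X | 10→X | 10→X | 11→P | 10→X
Decoded message: SXXXXPX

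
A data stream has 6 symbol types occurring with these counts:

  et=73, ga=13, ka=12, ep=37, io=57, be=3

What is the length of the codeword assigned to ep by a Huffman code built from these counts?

Repeatedly merge the two smallest:
be(3) + ka(12) → 15
ga(13) + 15 → 28
28 + ep(37) → 65
io(57) + 65 → 122
et(73) + 122 → 195
ep's leaf is at depth 3, giving a 3-bit codeword.

3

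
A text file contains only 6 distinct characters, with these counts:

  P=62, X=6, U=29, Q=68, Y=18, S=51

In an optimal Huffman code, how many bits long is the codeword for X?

4

Repeatedly merge the two smallest:
combine X(6), Y(18) → 24
combine 24, U(29) → 53
combine S(51), 53 → 104
combine P(62), Q(68) → 130
combine 104, 130 → 234
X sits 4 levels below the root, so its codeword is 4 bits.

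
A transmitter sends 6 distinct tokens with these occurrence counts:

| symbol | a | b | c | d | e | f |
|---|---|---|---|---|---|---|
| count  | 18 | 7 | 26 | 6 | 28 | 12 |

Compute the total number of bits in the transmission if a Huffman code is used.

Greedily combine the two least-frequent nodes:
combine d(6), b(7) → 13
combine f(12), 13 → 25
combine a(18), 25 → 43
combine c(26), e(28) → 54
combine 43, 54 → 97
Total encoded bits = sum of merged weights = 13 + 25 + 43 + 54 + 97 = 232.

232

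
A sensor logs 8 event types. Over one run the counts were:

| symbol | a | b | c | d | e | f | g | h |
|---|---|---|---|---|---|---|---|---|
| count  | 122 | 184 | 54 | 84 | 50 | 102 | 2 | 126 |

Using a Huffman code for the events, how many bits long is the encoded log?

2020

Merge the two smallest weights repeatedly:
g(2) + e(50) → 52
52 + c(54) → 106
d(84) + f(102) → 186
106 + a(122) → 228
h(126) + b(184) → 310
186 + 228 → 414
310 + 414 → 724
Each symbol's bit-cost is frequency × depth; summing gives 2020 bits (equivalently 52 + 106 + 186 + 228 + 310 + 414 + 724).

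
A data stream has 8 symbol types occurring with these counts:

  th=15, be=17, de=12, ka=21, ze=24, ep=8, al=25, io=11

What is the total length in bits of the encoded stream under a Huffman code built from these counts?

393

Build the Huffman tree bottom-up:
ep(8) + io(11) → 19
de(12) + th(15) → 27
be(17) + 19 → 36
ka(21) + ze(24) → 45
al(25) + 27 → 52
36 + 45 → 81
52 + 81 → 133
Total encoded bits = sum of merged weights = 19 + 27 + 36 + 45 + 52 + 81 + 133 = 393.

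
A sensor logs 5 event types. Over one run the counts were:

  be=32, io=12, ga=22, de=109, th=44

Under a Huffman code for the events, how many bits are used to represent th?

Huffman merges, smallest pair first:
merge io(12) and ga(22): 34
merge be(32) and 34: 66
merge th(44) and 66: 110
merge de(109) and 110: 219
th's leaf is at depth 2, giving a 2-bit codeword.

2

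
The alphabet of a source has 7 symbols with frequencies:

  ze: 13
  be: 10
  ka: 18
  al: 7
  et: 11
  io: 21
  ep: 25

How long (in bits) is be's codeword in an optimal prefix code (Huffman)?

4

Huffman merges, smallest pair first:
combine al(7), be(10) → 17
combine et(11), ze(13) → 24
combine 17, ka(18) → 35
combine io(21), 24 → 45
combine ep(25), 35 → 60
combine 45, 60 → 105
be sits 4 levels below the root, so its codeword is 4 bits.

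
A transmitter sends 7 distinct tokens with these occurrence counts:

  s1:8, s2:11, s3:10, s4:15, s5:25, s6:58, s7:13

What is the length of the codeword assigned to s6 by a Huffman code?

1

Build the tree from the bottom:
combine s1(8), s3(10) → 18
combine s2(11), s7(13) → 24
combine s4(15), 18 → 33
combine 24, s5(25) → 49
combine 33, 49 → 82
combine s6(58), 82 → 140
s6 is merged only at the final step, so code length = 1.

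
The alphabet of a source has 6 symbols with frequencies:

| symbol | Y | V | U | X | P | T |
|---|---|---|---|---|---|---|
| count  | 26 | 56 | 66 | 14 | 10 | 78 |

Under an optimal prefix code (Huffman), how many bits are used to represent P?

4

Huffman merges, smallest pair first:
combine P(10), X(14) → 24
combine 24, Y(26) → 50
combine 50, V(56) → 106
combine U(66), T(78) → 144
combine 106, 144 → 250
P sits 4 levels below the root, so its codeword is 4 bits.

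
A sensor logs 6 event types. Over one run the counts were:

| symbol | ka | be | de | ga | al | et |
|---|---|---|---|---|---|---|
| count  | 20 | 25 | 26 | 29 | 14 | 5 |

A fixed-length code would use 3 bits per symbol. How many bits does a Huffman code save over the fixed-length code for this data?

61

Fixed-length: 3 bits × 119 symbols = 357 bits.
Huffman merges:
et(5) + al(14) → 19
19 + ka(20) → 39
be(25) + de(26) → 51
ga(29) + 39 → 68
51 + 68 → 119
Huffman total = 19 + 39 + 51 + 68 + 119 = 296 bits.
Saving = 357 − 296 = 61 bits.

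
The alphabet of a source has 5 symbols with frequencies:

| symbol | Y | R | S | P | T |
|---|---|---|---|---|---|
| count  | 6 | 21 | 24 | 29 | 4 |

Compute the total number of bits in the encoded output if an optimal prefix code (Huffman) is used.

178

Build the Huffman tree bottom-up:
merge T(4) and Y(6): 10
merge 10 and R(21): 31
merge S(24) and P(29): 53
merge 31 and 53: 84
The encoded length is the sum of every internal node's weight: 10 + 31 + 53 + 84 = 178 bits.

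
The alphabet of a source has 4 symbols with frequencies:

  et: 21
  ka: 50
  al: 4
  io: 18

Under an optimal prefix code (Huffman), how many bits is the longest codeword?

Merge the two lowest-weight nodes at each step:
combine al(4), io(18) → 22
combine et(21), 22 → 43
combine 43, ka(50) → 93
The first pair merged (al, io) ends up deepest, at depth 3.

3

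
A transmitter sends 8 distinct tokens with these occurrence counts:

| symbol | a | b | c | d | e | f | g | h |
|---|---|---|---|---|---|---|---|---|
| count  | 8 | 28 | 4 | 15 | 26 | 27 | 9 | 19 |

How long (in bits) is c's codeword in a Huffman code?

5

Huffman merges, smallest pair first:
combine c(4), a(8) → 12
combine g(9), 12 → 21
combine d(15), h(19) → 34
combine 21, e(26) → 47
combine f(27), b(28) → 55
combine 34, 47 → 81
combine 55, 81 → 136
c sits 5 levels below the root, so its codeword is 5 bits.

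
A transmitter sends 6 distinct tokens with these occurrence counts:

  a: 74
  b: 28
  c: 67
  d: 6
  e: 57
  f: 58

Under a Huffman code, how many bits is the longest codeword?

4

Merge the two lowest-weight nodes at each step:
d(6) + b(28) → 34
34 + e(57) → 91
f(58) + c(67) → 125
a(74) + 91 → 165
125 + 165 → 290
The first pair merged (d, b) ends up deepest, at depth 4.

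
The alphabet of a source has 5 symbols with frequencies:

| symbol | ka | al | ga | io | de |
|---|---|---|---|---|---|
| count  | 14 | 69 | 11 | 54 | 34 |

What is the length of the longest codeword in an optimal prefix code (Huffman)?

4

Merge the two lowest-weight nodes at each step:
merge ga(11) and ka(14): 25
merge 25 and de(34): 59
merge io(54) and 59: 113
merge al(69) and 113: 182
The first pair merged (ga, ka) ends up deepest, at depth 4.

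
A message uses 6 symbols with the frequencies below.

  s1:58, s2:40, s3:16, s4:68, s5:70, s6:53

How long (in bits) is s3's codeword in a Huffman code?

Repeatedly merge the two smallest:
merge s3(16) and s2(40): 56
merge s6(53) and 56: 109
merge s1(58) and s4(68): 126
merge s5(70) and 109: 179
merge 126 and 179: 305
The subtree containing s3 is merged 4 times, so code length = 4.

4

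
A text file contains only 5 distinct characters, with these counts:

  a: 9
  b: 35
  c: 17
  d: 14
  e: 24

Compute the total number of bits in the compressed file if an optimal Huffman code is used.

Merge the two smallest weights repeatedly:
combine a(9), d(14) → 23
combine c(17), 23 → 40
combine e(24), b(35) → 59
combine 40, 59 → 99
The encoded length is the sum of every internal node's weight: 23 + 40 + 59 + 99 = 221 bits.

221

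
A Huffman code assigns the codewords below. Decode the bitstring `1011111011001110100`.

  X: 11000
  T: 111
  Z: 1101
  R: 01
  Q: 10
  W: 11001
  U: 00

QTZQRZU

Read left to right; each codeword is recognised as soon as it completes (prefix code):
  10→Q | 111→T | 1101→Z | 10→Q | 01→R | 1101→Z | 00→U
Decoded message: QTZQRZU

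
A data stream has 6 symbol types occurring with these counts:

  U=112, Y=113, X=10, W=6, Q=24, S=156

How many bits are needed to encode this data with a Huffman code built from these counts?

894

Merge the two smallest weights repeatedly:
merge W(6) and X(10): 16
merge 16 and Q(24): 40
merge 40 and U(112): 152
merge Y(113) and 152: 265
merge S(156) and 265: 421
Each symbol's bit-cost is frequency × depth; summing gives 894 bits (equivalently 16 + 40 + 152 + 265 + 421).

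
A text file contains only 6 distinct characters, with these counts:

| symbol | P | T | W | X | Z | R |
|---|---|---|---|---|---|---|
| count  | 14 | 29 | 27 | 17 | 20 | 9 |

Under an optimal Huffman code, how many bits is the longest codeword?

3

Merge the two lowest-weight nodes at each step:
R(9) + P(14) → 23
X(17) + Z(20) → 37
23 + W(27) → 50
T(29) + 37 → 66
50 + 66 → 116
The first pair merged (R, P) ends up deepest, at depth 3.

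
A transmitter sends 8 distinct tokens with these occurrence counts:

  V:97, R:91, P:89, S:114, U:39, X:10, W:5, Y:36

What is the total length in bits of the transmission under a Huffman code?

Greedily combine the two least-frequent nodes:
W(5) + X(10) → 15
15 + Y(36) → 51
U(39) + 51 → 90
P(89) + 90 → 179
R(91) + V(97) → 188
S(114) + 179 → 293
188 + 293 → 481
Each symbol's bit-cost is frequency × depth; summing gives 1297 bits (equivalently 15 + 51 + 90 + 179 + 188 + 293 + 481).

1297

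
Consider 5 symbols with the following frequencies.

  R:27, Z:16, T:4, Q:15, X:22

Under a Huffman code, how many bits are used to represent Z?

Build the tree from the bottom:
combine T(4), Q(15) → 19
combine Z(16), 19 → 35
combine X(22), R(27) → 49
combine 35, 49 → 84
Z's leaf is at depth 2, giving a 2-bit codeword.

2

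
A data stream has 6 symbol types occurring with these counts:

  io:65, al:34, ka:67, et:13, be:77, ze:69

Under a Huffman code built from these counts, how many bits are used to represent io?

Build the tree from the bottom:
merge et(13) and al(34): 47
merge 47 and io(65): 112
merge ka(67) and ze(69): 136
merge be(77) and 112: 189
merge 136 and 189: 325
io's leaf is at depth 3, giving a 3-bit codeword.

3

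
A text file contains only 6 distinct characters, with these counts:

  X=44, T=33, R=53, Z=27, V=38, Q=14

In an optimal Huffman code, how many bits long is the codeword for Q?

3

Huffman merges, smallest pair first:
Q(14) + Z(27) → 41
T(33) + V(38) → 71
41 + X(44) → 85
R(53) + 71 → 124
85 + 124 → 209
Q sits 3 levels below the root, so its codeword is 3 bits.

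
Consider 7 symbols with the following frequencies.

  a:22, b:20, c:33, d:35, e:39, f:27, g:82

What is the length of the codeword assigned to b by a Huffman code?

Huffman merges, smallest pair first:
merge b(20) and a(22): 42
merge f(27) and c(33): 60
merge d(35) and e(39): 74
merge 42 and 60: 102
merge 74 and g(82): 156
merge 102 and 156: 258
b sits 3 levels below the root, so its codeword is 3 bits.

3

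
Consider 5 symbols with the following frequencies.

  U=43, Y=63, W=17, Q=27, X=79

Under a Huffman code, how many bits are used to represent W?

3

Repeatedly merge the two smallest:
merge W(17) and Q(27): 44
merge U(43) and 44: 87
merge Y(63) and X(79): 142
merge 87 and 142: 229
W sits 3 levels below the root, so its codeword is 3 bits.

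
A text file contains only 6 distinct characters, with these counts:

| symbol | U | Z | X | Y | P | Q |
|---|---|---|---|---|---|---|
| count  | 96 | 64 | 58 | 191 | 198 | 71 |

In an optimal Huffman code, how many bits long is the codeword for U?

3

Repeatedly merge the two smallest:
X(58) + Z(64) → 122
Q(71) + U(96) → 167
122 + 167 → 289
Y(191) + P(198) → 389
289 + 389 → 678
The subtree containing U is merged 3 times, so code length = 3.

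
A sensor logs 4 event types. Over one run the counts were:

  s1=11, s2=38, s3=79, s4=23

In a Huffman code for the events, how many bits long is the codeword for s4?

Build the tree from the bottom:
merge s1(11) and s4(23): 34
merge 34 and s2(38): 72
merge 72 and s3(79): 151
s4 sits 3 levels below the root, so its codeword is 3 bits.

3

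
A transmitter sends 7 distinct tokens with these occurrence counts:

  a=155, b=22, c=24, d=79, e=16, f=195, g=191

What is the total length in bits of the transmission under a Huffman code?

1605

Greedily combine the two least-frequent nodes:
merge e(16) and b(22): 38
merge c(24) and 38: 62
merge 62 and d(79): 141
merge 141 and a(155): 296
merge g(191) and f(195): 386
merge 296 and 386: 682
Each symbol's bit-cost is frequency × depth; summing gives 1605 bits (equivalently 38 + 62 + 141 + 296 + 386 + 682).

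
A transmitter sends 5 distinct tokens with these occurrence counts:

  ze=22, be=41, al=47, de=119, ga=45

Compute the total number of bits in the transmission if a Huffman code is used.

584

Build the Huffman tree bottom-up:
combine ze(22), be(41) → 63
combine ga(45), al(47) → 92
combine 63, 92 → 155
combine de(119), 155 → 274
The encoded length is the sum of every internal node's weight: 63 + 92 + 155 + 274 = 584 bits.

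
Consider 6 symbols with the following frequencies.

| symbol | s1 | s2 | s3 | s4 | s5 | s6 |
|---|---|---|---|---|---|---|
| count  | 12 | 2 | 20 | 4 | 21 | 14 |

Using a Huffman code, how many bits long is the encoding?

Greedily combine the two least-frequent nodes:
s2(2) + s4(4) → 6
6 + s1(12) → 18
s6(14) + 18 → 32
s3(20) + s5(21) → 41
32 + 41 → 73
Each symbol's bit-cost is frequency × depth; summing gives 170 bits (equivalently 6 + 18 + 32 + 41 + 73).

170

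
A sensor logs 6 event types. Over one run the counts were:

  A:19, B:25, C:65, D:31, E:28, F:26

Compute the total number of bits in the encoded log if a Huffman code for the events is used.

Greedily combine the two least-frequent nodes:
merge A(19) and B(25): 44
merge F(26) and E(28): 54
merge D(31) and 44: 75
merge 54 and C(65): 119
merge 75 and 119: 194
The encoded length is the sum of every internal node's weight: 44 + 54 + 75 + 119 + 194 = 486 bits.

486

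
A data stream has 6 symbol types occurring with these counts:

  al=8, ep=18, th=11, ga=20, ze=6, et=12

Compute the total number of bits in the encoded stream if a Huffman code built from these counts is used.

187

Greedily combine the two least-frequent nodes:
combine ze(6), al(8) → 14
combine th(11), et(12) → 23
combine 14, ep(18) → 32
combine ga(20), 23 → 43
combine 32, 43 → 75
Each symbol's bit-cost is frequency × depth; summing gives 187 bits (equivalently 14 + 23 + 32 + 43 + 75).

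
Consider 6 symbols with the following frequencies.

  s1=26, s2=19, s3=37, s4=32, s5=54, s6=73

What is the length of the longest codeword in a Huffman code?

3

Merge the two lowest-weight nodes at each step:
merge s2(19) and s1(26): 45
merge s4(32) and s3(37): 69
merge 45 and s5(54): 99
merge 69 and s6(73): 142
merge 99 and 142: 241
Maximum depth reached is 3.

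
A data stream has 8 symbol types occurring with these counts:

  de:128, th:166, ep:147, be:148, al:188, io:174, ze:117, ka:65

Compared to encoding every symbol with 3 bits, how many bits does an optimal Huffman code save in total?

Fixed-length: 3 bits × 1133 symbols = 3399 bits.
Huffman merges:
combine ka(65), ze(117) → 182
combine de(128), ep(147) → 275
combine be(148), th(166) → 314
combine io(174), 182 → 356
combine al(188), 275 → 463
combine 314, 356 → 670
combine 463, 670 → 1133
Huffman total = 182 + 275 + 314 + 356 + 463 + 670 + 1133 = 3393 bits.
Saving = 3399 − 3393 = 6 bits.

6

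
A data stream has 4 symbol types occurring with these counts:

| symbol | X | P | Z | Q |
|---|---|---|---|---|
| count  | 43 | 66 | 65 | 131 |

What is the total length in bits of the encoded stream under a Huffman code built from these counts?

587

Merge the two smallest weights repeatedly:
merge X(43) and Z(65): 108
merge P(66) and 108: 174
merge Q(131) and 174: 305
Each symbol's bit-cost is frequency × depth; summing gives 587 bits (equivalently 108 + 174 + 305).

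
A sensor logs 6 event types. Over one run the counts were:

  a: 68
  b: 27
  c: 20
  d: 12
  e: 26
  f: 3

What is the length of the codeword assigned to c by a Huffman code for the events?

3

Repeatedly merge the two smallest:
merge f(3) and d(12): 15
merge 15 and c(20): 35
merge e(26) and b(27): 53
merge 35 and 53: 88
merge a(68) and 88: 156
c sits 3 levels below the root, so its codeword is 3 bits.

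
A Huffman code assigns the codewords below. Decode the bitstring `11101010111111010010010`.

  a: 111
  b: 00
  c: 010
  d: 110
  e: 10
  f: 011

aceaaccc

Read left to right; each codeword is recognised as soon as it completes (prefix code):
  111→a | 010→c | 10→e | 111→a | 111→a | 010→c | 010→c | 010→c
Decoded message: aceaaccc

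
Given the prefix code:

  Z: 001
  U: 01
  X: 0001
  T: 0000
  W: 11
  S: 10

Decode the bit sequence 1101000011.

WUTW

Read left to right; each codeword is recognised as soon as it completes (prefix code):
  11→W | 01→U | 0000→T | 11→W
Decoded message: WUTW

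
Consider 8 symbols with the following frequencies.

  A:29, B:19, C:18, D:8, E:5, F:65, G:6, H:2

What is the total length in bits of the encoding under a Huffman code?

367

Merge the two smallest weights repeatedly:
merge H(2) and E(5): 7
merge G(6) and 7: 13
merge D(8) and 13: 21
merge C(18) and B(19): 37
merge 21 and A(29): 50
merge 37 and 50: 87
merge F(65) and 87: 152
Total encoded bits = sum of merged weights = 7 + 13 + 21 + 37 + 50 + 87 + 152 = 367.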